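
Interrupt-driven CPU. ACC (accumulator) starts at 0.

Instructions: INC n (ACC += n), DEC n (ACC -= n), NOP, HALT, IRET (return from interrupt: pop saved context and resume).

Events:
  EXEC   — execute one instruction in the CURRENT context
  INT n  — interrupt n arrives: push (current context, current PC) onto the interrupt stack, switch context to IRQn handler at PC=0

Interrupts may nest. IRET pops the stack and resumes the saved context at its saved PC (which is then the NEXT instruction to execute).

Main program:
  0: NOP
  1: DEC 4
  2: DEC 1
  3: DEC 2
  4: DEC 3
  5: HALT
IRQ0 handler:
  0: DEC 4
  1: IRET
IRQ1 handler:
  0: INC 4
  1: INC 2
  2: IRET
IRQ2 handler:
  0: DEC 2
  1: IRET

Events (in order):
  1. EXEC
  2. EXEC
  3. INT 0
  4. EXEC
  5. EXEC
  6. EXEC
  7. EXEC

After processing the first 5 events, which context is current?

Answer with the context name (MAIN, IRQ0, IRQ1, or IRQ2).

Event 1 (EXEC): [MAIN] PC=0: NOP
Event 2 (EXEC): [MAIN] PC=1: DEC 4 -> ACC=-4
Event 3 (INT 0): INT 0 arrives: push (MAIN, PC=2), enter IRQ0 at PC=0 (depth now 1)
Event 4 (EXEC): [IRQ0] PC=0: DEC 4 -> ACC=-8
Event 5 (EXEC): [IRQ0] PC=1: IRET -> resume MAIN at PC=2 (depth now 0)

Answer: MAIN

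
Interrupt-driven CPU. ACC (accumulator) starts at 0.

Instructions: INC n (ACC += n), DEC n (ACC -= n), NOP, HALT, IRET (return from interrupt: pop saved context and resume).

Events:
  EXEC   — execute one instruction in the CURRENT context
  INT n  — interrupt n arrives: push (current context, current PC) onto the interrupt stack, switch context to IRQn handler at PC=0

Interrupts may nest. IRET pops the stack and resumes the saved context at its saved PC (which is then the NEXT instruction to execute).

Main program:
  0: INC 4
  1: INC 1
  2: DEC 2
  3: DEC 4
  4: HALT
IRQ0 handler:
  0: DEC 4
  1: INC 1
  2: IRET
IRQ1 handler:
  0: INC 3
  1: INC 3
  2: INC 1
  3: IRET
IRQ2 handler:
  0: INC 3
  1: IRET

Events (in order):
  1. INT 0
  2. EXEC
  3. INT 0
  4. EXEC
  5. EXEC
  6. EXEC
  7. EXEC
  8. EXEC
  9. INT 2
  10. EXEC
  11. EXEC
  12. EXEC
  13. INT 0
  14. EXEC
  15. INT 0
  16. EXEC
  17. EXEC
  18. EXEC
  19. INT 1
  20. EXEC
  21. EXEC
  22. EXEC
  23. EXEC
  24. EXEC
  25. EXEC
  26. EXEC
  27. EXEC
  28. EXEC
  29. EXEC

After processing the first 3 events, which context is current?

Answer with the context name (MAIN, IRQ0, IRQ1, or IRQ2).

Answer: IRQ0

Derivation:
Event 1 (INT 0): INT 0 arrives: push (MAIN, PC=0), enter IRQ0 at PC=0 (depth now 1)
Event 2 (EXEC): [IRQ0] PC=0: DEC 4 -> ACC=-4
Event 3 (INT 0): INT 0 arrives: push (IRQ0, PC=1), enter IRQ0 at PC=0 (depth now 2)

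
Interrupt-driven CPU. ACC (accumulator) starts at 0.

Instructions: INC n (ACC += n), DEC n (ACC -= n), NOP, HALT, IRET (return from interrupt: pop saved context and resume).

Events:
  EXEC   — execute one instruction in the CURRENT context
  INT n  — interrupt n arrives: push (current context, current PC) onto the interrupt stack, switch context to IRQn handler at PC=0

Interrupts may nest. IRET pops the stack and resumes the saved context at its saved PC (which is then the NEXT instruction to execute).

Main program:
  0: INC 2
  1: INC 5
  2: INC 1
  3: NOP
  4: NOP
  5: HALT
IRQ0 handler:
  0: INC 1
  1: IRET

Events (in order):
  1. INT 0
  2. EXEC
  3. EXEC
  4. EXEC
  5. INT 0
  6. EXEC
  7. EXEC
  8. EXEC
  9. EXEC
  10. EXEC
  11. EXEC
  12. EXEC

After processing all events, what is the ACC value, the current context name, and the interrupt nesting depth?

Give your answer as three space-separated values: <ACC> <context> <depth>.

Event 1 (INT 0): INT 0 arrives: push (MAIN, PC=0), enter IRQ0 at PC=0 (depth now 1)
Event 2 (EXEC): [IRQ0] PC=0: INC 1 -> ACC=1
Event 3 (EXEC): [IRQ0] PC=1: IRET -> resume MAIN at PC=0 (depth now 0)
Event 4 (EXEC): [MAIN] PC=0: INC 2 -> ACC=3
Event 5 (INT 0): INT 0 arrives: push (MAIN, PC=1), enter IRQ0 at PC=0 (depth now 1)
Event 6 (EXEC): [IRQ0] PC=0: INC 1 -> ACC=4
Event 7 (EXEC): [IRQ0] PC=1: IRET -> resume MAIN at PC=1 (depth now 0)
Event 8 (EXEC): [MAIN] PC=1: INC 5 -> ACC=9
Event 9 (EXEC): [MAIN] PC=2: INC 1 -> ACC=10
Event 10 (EXEC): [MAIN] PC=3: NOP
Event 11 (EXEC): [MAIN] PC=4: NOP
Event 12 (EXEC): [MAIN] PC=5: HALT

Answer: 10 MAIN 0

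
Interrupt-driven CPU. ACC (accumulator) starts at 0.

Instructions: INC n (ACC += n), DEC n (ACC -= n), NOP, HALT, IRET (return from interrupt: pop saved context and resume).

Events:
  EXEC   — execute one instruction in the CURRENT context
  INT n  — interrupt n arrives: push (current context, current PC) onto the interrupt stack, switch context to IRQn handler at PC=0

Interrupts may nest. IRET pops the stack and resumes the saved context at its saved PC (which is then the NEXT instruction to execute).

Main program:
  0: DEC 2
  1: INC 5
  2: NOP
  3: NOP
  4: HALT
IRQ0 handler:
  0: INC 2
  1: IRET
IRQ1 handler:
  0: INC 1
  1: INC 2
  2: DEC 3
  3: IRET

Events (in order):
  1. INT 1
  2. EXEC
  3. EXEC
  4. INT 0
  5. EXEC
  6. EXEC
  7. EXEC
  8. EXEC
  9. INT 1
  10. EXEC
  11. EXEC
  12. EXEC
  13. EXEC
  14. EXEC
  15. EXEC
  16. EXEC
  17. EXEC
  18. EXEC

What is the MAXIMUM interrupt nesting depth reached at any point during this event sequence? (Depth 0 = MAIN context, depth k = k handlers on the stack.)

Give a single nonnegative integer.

Answer: 2

Derivation:
Event 1 (INT 1): INT 1 arrives: push (MAIN, PC=0), enter IRQ1 at PC=0 (depth now 1) [depth=1]
Event 2 (EXEC): [IRQ1] PC=0: INC 1 -> ACC=1 [depth=1]
Event 3 (EXEC): [IRQ1] PC=1: INC 2 -> ACC=3 [depth=1]
Event 4 (INT 0): INT 0 arrives: push (IRQ1, PC=2), enter IRQ0 at PC=0 (depth now 2) [depth=2]
Event 5 (EXEC): [IRQ0] PC=0: INC 2 -> ACC=5 [depth=2]
Event 6 (EXEC): [IRQ0] PC=1: IRET -> resume IRQ1 at PC=2 (depth now 1) [depth=1]
Event 7 (EXEC): [IRQ1] PC=2: DEC 3 -> ACC=2 [depth=1]
Event 8 (EXEC): [IRQ1] PC=3: IRET -> resume MAIN at PC=0 (depth now 0) [depth=0]
Event 9 (INT 1): INT 1 arrives: push (MAIN, PC=0), enter IRQ1 at PC=0 (depth now 1) [depth=1]
Event 10 (EXEC): [IRQ1] PC=0: INC 1 -> ACC=3 [depth=1]
Event 11 (EXEC): [IRQ1] PC=1: INC 2 -> ACC=5 [depth=1]
Event 12 (EXEC): [IRQ1] PC=2: DEC 3 -> ACC=2 [depth=1]
Event 13 (EXEC): [IRQ1] PC=3: IRET -> resume MAIN at PC=0 (depth now 0) [depth=0]
Event 14 (EXEC): [MAIN] PC=0: DEC 2 -> ACC=0 [depth=0]
Event 15 (EXEC): [MAIN] PC=1: INC 5 -> ACC=5 [depth=0]
Event 16 (EXEC): [MAIN] PC=2: NOP [depth=0]
Event 17 (EXEC): [MAIN] PC=3: NOP [depth=0]
Event 18 (EXEC): [MAIN] PC=4: HALT [depth=0]
Max depth observed: 2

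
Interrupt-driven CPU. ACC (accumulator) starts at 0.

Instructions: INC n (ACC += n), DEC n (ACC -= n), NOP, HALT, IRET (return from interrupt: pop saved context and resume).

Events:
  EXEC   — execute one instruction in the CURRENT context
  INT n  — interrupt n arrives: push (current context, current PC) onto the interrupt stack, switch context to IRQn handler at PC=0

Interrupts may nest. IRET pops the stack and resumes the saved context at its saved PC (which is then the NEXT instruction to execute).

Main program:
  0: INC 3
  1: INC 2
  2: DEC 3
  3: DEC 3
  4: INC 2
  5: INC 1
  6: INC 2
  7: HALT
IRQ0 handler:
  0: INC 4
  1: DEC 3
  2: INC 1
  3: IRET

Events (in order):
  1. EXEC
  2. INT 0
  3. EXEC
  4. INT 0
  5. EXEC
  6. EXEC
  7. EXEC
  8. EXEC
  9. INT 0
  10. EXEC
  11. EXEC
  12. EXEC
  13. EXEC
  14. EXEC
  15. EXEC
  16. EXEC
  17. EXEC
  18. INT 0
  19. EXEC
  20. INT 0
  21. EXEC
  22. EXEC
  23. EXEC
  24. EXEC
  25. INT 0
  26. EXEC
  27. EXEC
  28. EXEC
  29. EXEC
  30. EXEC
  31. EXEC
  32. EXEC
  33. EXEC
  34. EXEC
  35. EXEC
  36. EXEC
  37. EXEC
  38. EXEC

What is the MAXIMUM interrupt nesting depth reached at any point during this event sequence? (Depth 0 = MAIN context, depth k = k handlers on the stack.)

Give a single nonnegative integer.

Answer: 2

Derivation:
Event 1 (EXEC): [MAIN] PC=0: INC 3 -> ACC=3 [depth=0]
Event 2 (INT 0): INT 0 arrives: push (MAIN, PC=1), enter IRQ0 at PC=0 (depth now 1) [depth=1]
Event 3 (EXEC): [IRQ0] PC=0: INC 4 -> ACC=7 [depth=1]
Event 4 (INT 0): INT 0 arrives: push (IRQ0, PC=1), enter IRQ0 at PC=0 (depth now 2) [depth=2]
Event 5 (EXEC): [IRQ0] PC=0: INC 4 -> ACC=11 [depth=2]
Event 6 (EXEC): [IRQ0] PC=1: DEC 3 -> ACC=8 [depth=2]
Event 7 (EXEC): [IRQ0] PC=2: INC 1 -> ACC=9 [depth=2]
Event 8 (EXEC): [IRQ0] PC=3: IRET -> resume IRQ0 at PC=1 (depth now 1) [depth=1]
Event 9 (INT 0): INT 0 arrives: push (IRQ0, PC=1), enter IRQ0 at PC=0 (depth now 2) [depth=2]
Event 10 (EXEC): [IRQ0] PC=0: INC 4 -> ACC=13 [depth=2]
Event 11 (EXEC): [IRQ0] PC=1: DEC 3 -> ACC=10 [depth=2]
Event 12 (EXEC): [IRQ0] PC=2: INC 1 -> ACC=11 [depth=2]
Event 13 (EXEC): [IRQ0] PC=3: IRET -> resume IRQ0 at PC=1 (depth now 1) [depth=1]
Event 14 (EXEC): [IRQ0] PC=1: DEC 3 -> ACC=8 [depth=1]
Event 15 (EXEC): [IRQ0] PC=2: INC 1 -> ACC=9 [depth=1]
Event 16 (EXEC): [IRQ0] PC=3: IRET -> resume MAIN at PC=1 (depth now 0) [depth=0]
Event 17 (EXEC): [MAIN] PC=1: INC 2 -> ACC=11 [depth=0]
Event 18 (INT 0): INT 0 arrives: push (MAIN, PC=2), enter IRQ0 at PC=0 (depth now 1) [depth=1]
Event 19 (EXEC): [IRQ0] PC=0: INC 4 -> ACC=15 [depth=1]
Event 20 (INT 0): INT 0 arrives: push (IRQ0, PC=1), enter IRQ0 at PC=0 (depth now 2) [depth=2]
Event 21 (EXEC): [IRQ0] PC=0: INC 4 -> ACC=19 [depth=2]
Event 22 (EXEC): [IRQ0] PC=1: DEC 3 -> ACC=16 [depth=2]
Event 23 (EXEC): [IRQ0] PC=2: INC 1 -> ACC=17 [depth=2]
Event 24 (EXEC): [IRQ0] PC=3: IRET -> resume IRQ0 at PC=1 (depth now 1) [depth=1]
Event 25 (INT 0): INT 0 arrives: push (IRQ0, PC=1), enter IRQ0 at PC=0 (depth now 2) [depth=2]
Event 26 (EXEC): [IRQ0] PC=0: INC 4 -> ACC=21 [depth=2]
Event 27 (EXEC): [IRQ0] PC=1: DEC 3 -> ACC=18 [depth=2]
Event 28 (EXEC): [IRQ0] PC=2: INC 1 -> ACC=19 [depth=2]
Event 29 (EXEC): [IRQ0] PC=3: IRET -> resume IRQ0 at PC=1 (depth now 1) [depth=1]
Event 30 (EXEC): [IRQ0] PC=1: DEC 3 -> ACC=16 [depth=1]
Event 31 (EXEC): [IRQ0] PC=2: INC 1 -> ACC=17 [depth=1]
Event 32 (EXEC): [IRQ0] PC=3: IRET -> resume MAIN at PC=2 (depth now 0) [depth=0]
Event 33 (EXEC): [MAIN] PC=2: DEC 3 -> ACC=14 [depth=0]
Event 34 (EXEC): [MAIN] PC=3: DEC 3 -> ACC=11 [depth=0]
Event 35 (EXEC): [MAIN] PC=4: INC 2 -> ACC=13 [depth=0]
Event 36 (EXEC): [MAIN] PC=5: INC 1 -> ACC=14 [depth=0]
Event 37 (EXEC): [MAIN] PC=6: INC 2 -> ACC=16 [depth=0]
Event 38 (EXEC): [MAIN] PC=7: HALT [depth=0]
Max depth observed: 2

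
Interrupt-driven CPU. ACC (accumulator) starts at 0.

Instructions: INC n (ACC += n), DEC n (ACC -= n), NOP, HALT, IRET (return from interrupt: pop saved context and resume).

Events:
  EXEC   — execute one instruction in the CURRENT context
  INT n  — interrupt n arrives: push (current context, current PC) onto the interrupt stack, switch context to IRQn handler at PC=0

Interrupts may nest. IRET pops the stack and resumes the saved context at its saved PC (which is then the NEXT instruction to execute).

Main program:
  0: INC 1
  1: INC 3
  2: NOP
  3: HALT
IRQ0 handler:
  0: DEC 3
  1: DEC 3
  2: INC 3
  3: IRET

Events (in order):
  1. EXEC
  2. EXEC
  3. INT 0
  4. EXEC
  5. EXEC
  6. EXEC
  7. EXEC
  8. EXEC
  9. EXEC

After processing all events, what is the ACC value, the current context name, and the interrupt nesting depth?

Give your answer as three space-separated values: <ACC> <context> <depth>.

Event 1 (EXEC): [MAIN] PC=0: INC 1 -> ACC=1
Event 2 (EXEC): [MAIN] PC=1: INC 3 -> ACC=4
Event 3 (INT 0): INT 0 arrives: push (MAIN, PC=2), enter IRQ0 at PC=0 (depth now 1)
Event 4 (EXEC): [IRQ0] PC=0: DEC 3 -> ACC=1
Event 5 (EXEC): [IRQ0] PC=1: DEC 3 -> ACC=-2
Event 6 (EXEC): [IRQ0] PC=2: INC 3 -> ACC=1
Event 7 (EXEC): [IRQ0] PC=3: IRET -> resume MAIN at PC=2 (depth now 0)
Event 8 (EXEC): [MAIN] PC=2: NOP
Event 9 (EXEC): [MAIN] PC=3: HALT

Answer: 1 MAIN 0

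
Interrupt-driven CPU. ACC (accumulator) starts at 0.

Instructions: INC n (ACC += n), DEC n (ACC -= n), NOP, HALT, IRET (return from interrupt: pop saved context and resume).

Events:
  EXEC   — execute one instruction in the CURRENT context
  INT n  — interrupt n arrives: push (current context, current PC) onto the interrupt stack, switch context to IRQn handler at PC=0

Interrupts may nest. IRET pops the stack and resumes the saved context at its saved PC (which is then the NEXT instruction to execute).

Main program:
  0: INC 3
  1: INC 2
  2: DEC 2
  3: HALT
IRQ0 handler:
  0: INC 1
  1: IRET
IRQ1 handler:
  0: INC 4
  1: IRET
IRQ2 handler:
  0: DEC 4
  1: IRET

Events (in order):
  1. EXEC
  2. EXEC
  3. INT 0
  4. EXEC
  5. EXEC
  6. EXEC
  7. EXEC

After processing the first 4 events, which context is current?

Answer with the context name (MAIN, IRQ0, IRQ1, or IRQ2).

Event 1 (EXEC): [MAIN] PC=0: INC 3 -> ACC=3
Event 2 (EXEC): [MAIN] PC=1: INC 2 -> ACC=5
Event 3 (INT 0): INT 0 arrives: push (MAIN, PC=2), enter IRQ0 at PC=0 (depth now 1)
Event 4 (EXEC): [IRQ0] PC=0: INC 1 -> ACC=6

Answer: IRQ0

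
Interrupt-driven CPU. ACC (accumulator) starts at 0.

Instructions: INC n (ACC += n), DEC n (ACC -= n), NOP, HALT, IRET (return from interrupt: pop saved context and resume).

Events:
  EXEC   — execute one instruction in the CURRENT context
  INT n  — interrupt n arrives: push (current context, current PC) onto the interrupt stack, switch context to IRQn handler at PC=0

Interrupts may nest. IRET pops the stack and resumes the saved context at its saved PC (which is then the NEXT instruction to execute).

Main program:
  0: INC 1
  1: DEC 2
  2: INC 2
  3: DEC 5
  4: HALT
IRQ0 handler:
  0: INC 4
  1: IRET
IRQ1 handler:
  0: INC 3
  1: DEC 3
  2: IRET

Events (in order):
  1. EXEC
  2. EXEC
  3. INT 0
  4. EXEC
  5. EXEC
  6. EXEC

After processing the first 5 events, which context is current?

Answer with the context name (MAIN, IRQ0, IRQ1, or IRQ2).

Answer: MAIN

Derivation:
Event 1 (EXEC): [MAIN] PC=0: INC 1 -> ACC=1
Event 2 (EXEC): [MAIN] PC=1: DEC 2 -> ACC=-1
Event 3 (INT 0): INT 0 arrives: push (MAIN, PC=2), enter IRQ0 at PC=0 (depth now 1)
Event 4 (EXEC): [IRQ0] PC=0: INC 4 -> ACC=3
Event 5 (EXEC): [IRQ0] PC=1: IRET -> resume MAIN at PC=2 (depth now 0)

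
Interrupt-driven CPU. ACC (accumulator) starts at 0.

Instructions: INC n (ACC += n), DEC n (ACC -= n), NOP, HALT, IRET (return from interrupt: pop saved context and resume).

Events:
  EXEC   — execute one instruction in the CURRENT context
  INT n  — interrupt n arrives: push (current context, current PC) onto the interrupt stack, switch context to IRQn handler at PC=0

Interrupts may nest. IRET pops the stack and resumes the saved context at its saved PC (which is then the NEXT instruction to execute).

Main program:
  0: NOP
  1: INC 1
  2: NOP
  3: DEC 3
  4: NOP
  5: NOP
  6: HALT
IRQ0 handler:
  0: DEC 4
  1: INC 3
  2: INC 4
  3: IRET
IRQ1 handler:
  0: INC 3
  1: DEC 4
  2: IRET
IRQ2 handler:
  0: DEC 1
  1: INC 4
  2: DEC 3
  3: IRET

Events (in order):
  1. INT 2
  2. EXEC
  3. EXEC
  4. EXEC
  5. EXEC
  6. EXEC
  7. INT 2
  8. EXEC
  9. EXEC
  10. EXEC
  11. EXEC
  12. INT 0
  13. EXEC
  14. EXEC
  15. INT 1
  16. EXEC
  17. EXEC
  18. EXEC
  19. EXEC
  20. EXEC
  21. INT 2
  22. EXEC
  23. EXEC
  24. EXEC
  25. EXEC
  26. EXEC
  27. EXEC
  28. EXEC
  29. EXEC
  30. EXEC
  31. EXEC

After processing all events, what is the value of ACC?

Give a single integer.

Event 1 (INT 2): INT 2 arrives: push (MAIN, PC=0), enter IRQ2 at PC=0 (depth now 1)
Event 2 (EXEC): [IRQ2] PC=0: DEC 1 -> ACC=-1
Event 3 (EXEC): [IRQ2] PC=1: INC 4 -> ACC=3
Event 4 (EXEC): [IRQ2] PC=2: DEC 3 -> ACC=0
Event 5 (EXEC): [IRQ2] PC=3: IRET -> resume MAIN at PC=0 (depth now 0)
Event 6 (EXEC): [MAIN] PC=0: NOP
Event 7 (INT 2): INT 2 arrives: push (MAIN, PC=1), enter IRQ2 at PC=0 (depth now 1)
Event 8 (EXEC): [IRQ2] PC=0: DEC 1 -> ACC=-1
Event 9 (EXEC): [IRQ2] PC=1: INC 4 -> ACC=3
Event 10 (EXEC): [IRQ2] PC=2: DEC 3 -> ACC=0
Event 11 (EXEC): [IRQ2] PC=3: IRET -> resume MAIN at PC=1 (depth now 0)
Event 12 (INT 0): INT 0 arrives: push (MAIN, PC=1), enter IRQ0 at PC=0 (depth now 1)
Event 13 (EXEC): [IRQ0] PC=0: DEC 4 -> ACC=-4
Event 14 (EXEC): [IRQ0] PC=1: INC 3 -> ACC=-1
Event 15 (INT 1): INT 1 arrives: push (IRQ0, PC=2), enter IRQ1 at PC=0 (depth now 2)
Event 16 (EXEC): [IRQ1] PC=0: INC 3 -> ACC=2
Event 17 (EXEC): [IRQ1] PC=1: DEC 4 -> ACC=-2
Event 18 (EXEC): [IRQ1] PC=2: IRET -> resume IRQ0 at PC=2 (depth now 1)
Event 19 (EXEC): [IRQ0] PC=2: INC 4 -> ACC=2
Event 20 (EXEC): [IRQ0] PC=3: IRET -> resume MAIN at PC=1 (depth now 0)
Event 21 (INT 2): INT 2 arrives: push (MAIN, PC=1), enter IRQ2 at PC=0 (depth now 1)
Event 22 (EXEC): [IRQ2] PC=0: DEC 1 -> ACC=1
Event 23 (EXEC): [IRQ2] PC=1: INC 4 -> ACC=5
Event 24 (EXEC): [IRQ2] PC=2: DEC 3 -> ACC=2
Event 25 (EXEC): [IRQ2] PC=3: IRET -> resume MAIN at PC=1 (depth now 0)
Event 26 (EXEC): [MAIN] PC=1: INC 1 -> ACC=3
Event 27 (EXEC): [MAIN] PC=2: NOP
Event 28 (EXEC): [MAIN] PC=3: DEC 3 -> ACC=0
Event 29 (EXEC): [MAIN] PC=4: NOP
Event 30 (EXEC): [MAIN] PC=5: NOP
Event 31 (EXEC): [MAIN] PC=6: HALT

Answer: 0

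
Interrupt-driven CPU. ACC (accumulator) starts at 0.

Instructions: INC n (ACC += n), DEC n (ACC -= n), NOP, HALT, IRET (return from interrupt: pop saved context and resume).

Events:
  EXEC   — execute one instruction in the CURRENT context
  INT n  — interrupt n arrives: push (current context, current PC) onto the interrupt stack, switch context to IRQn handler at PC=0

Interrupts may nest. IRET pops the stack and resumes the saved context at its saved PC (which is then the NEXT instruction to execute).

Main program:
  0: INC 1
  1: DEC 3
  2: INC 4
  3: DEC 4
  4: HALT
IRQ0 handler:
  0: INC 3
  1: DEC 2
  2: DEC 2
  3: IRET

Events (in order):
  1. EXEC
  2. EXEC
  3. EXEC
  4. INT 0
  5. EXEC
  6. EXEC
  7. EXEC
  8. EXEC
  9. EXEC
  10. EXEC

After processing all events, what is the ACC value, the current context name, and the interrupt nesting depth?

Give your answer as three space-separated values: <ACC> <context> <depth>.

Event 1 (EXEC): [MAIN] PC=0: INC 1 -> ACC=1
Event 2 (EXEC): [MAIN] PC=1: DEC 3 -> ACC=-2
Event 3 (EXEC): [MAIN] PC=2: INC 4 -> ACC=2
Event 4 (INT 0): INT 0 arrives: push (MAIN, PC=3), enter IRQ0 at PC=0 (depth now 1)
Event 5 (EXEC): [IRQ0] PC=0: INC 3 -> ACC=5
Event 6 (EXEC): [IRQ0] PC=1: DEC 2 -> ACC=3
Event 7 (EXEC): [IRQ0] PC=2: DEC 2 -> ACC=1
Event 8 (EXEC): [IRQ0] PC=3: IRET -> resume MAIN at PC=3 (depth now 0)
Event 9 (EXEC): [MAIN] PC=3: DEC 4 -> ACC=-3
Event 10 (EXEC): [MAIN] PC=4: HALT

Answer: -3 MAIN 0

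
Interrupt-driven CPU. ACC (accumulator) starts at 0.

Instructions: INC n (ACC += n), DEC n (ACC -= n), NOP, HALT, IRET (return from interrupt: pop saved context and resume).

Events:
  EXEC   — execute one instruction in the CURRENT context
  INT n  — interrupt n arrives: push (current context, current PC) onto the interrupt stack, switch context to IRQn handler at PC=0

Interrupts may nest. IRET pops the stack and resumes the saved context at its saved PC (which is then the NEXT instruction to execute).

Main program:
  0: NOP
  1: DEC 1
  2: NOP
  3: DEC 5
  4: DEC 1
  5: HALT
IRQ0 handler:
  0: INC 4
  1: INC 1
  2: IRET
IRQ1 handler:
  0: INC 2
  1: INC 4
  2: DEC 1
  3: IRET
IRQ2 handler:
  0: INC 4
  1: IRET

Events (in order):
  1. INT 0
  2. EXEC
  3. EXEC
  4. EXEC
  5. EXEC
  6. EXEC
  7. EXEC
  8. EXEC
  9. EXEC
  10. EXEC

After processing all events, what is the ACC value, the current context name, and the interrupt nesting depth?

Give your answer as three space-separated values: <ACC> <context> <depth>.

Event 1 (INT 0): INT 0 arrives: push (MAIN, PC=0), enter IRQ0 at PC=0 (depth now 1)
Event 2 (EXEC): [IRQ0] PC=0: INC 4 -> ACC=4
Event 3 (EXEC): [IRQ0] PC=1: INC 1 -> ACC=5
Event 4 (EXEC): [IRQ0] PC=2: IRET -> resume MAIN at PC=0 (depth now 0)
Event 5 (EXEC): [MAIN] PC=0: NOP
Event 6 (EXEC): [MAIN] PC=1: DEC 1 -> ACC=4
Event 7 (EXEC): [MAIN] PC=2: NOP
Event 8 (EXEC): [MAIN] PC=3: DEC 5 -> ACC=-1
Event 9 (EXEC): [MAIN] PC=4: DEC 1 -> ACC=-2
Event 10 (EXEC): [MAIN] PC=5: HALT

Answer: -2 MAIN 0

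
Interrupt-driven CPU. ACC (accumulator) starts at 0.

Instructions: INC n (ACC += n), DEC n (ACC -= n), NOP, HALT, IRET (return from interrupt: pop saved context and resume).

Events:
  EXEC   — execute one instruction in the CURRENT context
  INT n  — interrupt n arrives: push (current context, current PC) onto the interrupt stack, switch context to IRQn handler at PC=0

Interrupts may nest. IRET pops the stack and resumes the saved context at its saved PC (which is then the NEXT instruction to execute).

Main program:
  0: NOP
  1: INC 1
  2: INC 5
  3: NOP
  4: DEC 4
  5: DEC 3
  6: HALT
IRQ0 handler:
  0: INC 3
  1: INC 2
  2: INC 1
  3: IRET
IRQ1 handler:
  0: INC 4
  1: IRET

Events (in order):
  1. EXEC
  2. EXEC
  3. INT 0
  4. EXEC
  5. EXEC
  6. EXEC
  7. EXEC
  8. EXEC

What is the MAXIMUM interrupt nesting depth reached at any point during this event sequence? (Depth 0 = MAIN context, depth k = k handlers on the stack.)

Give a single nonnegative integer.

Answer: 1

Derivation:
Event 1 (EXEC): [MAIN] PC=0: NOP [depth=0]
Event 2 (EXEC): [MAIN] PC=1: INC 1 -> ACC=1 [depth=0]
Event 3 (INT 0): INT 0 arrives: push (MAIN, PC=2), enter IRQ0 at PC=0 (depth now 1) [depth=1]
Event 4 (EXEC): [IRQ0] PC=0: INC 3 -> ACC=4 [depth=1]
Event 5 (EXEC): [IRQ0] PC=1: INC 2 -> ACC=6 [depth=1]
Event 6 (EXEC): [IRQ0] PC=2: INC 1 -> ACC=7 [depth=1]
Event 7 (EXEC): [IRQ0] PC=3: IRET -> resume MAIN at PC=2 (depth now 0) [depth=0]
Event 8 (EXEC): [MAIN] PC=2: INC 5 -> ACC=12 [depth=0]
Max depth observed: 1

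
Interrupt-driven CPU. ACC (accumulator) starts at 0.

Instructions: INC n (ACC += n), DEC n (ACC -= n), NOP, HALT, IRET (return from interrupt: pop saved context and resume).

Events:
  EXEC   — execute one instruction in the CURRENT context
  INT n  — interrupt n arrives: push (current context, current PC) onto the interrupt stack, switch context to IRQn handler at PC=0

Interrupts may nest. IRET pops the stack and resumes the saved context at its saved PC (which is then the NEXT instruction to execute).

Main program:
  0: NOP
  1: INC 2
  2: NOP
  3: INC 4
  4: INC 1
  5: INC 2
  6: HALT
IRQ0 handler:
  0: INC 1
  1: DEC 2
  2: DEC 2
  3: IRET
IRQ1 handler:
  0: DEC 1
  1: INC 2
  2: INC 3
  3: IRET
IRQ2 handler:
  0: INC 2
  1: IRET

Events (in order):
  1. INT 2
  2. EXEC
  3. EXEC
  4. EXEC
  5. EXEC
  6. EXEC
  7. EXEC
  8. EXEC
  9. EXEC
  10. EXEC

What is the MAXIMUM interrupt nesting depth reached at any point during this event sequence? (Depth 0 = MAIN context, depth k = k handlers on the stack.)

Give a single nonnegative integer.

Answer: 1

Derivation:
Event 1 (INT 2): INT 2 arrives: push (MAIN, PC=0), enter IRQ2 at PC=0 (depth now 1) [depth=1]
Event 2 (EXEC): [IRQ2] PC=0: INC 2 -> ACC=2 [depth=1]
Event 3 (EXEC): [IRQ2] PC=1: IRET -> resume MAIN at PC=0 (depth now 0) [depth=0]
Event 4 (EXEC): [MAIN] PC=0: NOP [depth=0]
Event 5 (EXEC): [MAIN] PC=1: INC 2 -> ACC=4 [depth=0]
Event 6 (EXEC): [MAIN] PC=2: NOP [depth=0]
Event 7 (EXEC): [MAIN] PC=3: INC 4 -> ACC=8 [depth=0]
Event 8 (EXEC): [MAIN] PC=4: INC 1 -> ACC=9 [depth=0]
Event 9 (EXEC): [MAIN] PC=5: INC 2 -> ACC=11 [depth=0]
Event 10 (EXEC): [MAIN] PC=6: HALT [depth=0]
Max depth observed: 1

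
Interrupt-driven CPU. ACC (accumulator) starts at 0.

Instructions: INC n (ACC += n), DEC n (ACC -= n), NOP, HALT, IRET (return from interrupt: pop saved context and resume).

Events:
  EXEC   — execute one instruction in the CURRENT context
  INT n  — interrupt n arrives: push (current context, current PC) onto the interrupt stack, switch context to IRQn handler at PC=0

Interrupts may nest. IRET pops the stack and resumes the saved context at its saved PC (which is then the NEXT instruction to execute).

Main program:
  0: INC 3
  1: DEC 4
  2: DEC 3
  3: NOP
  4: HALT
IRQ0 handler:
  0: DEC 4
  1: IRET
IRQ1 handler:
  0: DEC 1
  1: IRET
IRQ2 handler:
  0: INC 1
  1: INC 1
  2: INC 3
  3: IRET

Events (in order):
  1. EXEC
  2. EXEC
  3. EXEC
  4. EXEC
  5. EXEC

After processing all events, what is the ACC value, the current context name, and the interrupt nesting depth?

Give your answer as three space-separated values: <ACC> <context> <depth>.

Answer: -4 MAIN 0

Derivation:
Event 1 (EXEC): [MAIN] PC=0: INC 3 -> ACC=3
Event 2 (EXEC): [MAIN] PC=1: DEC 4 -> ACC=-1
Event 3 (EXEC): [MAIN] PC=2: DEC 3 -> ACC=-4
Event 4 (EXEC): [MAIN] PC=3: NOP
Event 5 (EXEC): [MAIN] PC=4: HALT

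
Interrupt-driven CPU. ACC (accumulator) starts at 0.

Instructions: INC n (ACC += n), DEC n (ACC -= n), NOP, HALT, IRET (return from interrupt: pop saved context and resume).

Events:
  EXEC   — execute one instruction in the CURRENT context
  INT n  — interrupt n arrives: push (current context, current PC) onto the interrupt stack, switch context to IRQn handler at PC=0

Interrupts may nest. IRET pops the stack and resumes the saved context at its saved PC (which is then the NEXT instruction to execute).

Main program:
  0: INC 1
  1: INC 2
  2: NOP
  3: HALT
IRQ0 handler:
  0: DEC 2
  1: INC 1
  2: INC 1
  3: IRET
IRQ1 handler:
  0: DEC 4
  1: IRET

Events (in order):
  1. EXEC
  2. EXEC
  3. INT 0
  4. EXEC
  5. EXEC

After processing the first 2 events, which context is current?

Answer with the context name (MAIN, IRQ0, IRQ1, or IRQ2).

Answer: MAIN

Derivation:
Event 1 (EXEC): [MAIN] PC=0: INC 1 -> ACC=1
Event 2 (EXEC): [MAIN] PC=1: INC 2 -> ACC=3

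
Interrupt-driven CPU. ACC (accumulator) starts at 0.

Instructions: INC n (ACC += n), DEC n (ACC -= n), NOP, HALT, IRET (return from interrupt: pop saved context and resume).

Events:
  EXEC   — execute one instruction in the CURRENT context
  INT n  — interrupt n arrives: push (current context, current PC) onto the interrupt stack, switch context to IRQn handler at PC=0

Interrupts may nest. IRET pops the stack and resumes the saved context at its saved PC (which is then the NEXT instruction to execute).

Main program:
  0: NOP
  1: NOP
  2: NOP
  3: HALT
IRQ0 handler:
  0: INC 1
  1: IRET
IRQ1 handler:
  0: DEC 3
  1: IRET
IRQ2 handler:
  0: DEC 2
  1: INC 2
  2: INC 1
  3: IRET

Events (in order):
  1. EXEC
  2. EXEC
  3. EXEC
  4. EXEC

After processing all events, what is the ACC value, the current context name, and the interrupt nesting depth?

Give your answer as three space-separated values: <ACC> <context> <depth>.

Answer: 0 MAIN 0

Derivation:
Event 1 (EXEC): [MAIN] PC=0: NOP
Event 2 (EXEC): [MAIN] PC=1: NOP
Event 3 (EXEC): [MAIN] PC=2: NOP
Event 4 (EXEC): [MAIN] PC=3: HALT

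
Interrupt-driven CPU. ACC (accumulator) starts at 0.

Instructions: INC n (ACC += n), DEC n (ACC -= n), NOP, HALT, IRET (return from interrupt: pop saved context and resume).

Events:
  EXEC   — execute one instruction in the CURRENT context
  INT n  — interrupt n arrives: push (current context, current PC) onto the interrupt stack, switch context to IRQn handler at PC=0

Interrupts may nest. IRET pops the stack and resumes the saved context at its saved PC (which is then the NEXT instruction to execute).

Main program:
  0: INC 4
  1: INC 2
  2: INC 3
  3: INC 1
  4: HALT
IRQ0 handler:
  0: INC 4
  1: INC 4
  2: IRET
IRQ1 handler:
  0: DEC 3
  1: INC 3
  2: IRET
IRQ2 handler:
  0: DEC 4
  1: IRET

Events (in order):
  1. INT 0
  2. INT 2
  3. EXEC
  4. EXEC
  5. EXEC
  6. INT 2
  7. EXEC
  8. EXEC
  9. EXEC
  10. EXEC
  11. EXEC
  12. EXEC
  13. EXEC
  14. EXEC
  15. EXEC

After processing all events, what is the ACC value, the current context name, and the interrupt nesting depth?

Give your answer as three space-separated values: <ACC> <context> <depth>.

Answer: 10 MAIN 0

Derivation:
Event 1 (INT 0): INT 0 arrives: push (MAIN, PC=0), enter IRQ0 at PC=0 (depth now 1)
Event 2 (INT 2): INT 2 arrives: push (IRQ0, PC=0), enter IRQ2 at PC=0 (depth now 2)
Event 3 (EXEC): [IRQ2] PC=0: DEC 4 -> ACC=-4
Event 4 (EXEC): [IRQ2] PC=1: IRET -> resume IRQ0 at PC=0 (depth now 1)
Event 5 (EXEC): [IRQ0] PC=0: INC 4 -> ACC=0
Event 6 (INT 2): INT 2 arrives: push (IRQ0, PC=1), enter IRQ2 at PC=0 (depth now 2)
Event 7 (EXEC): [IRQ2] PC=0: DEC 4 -> ACC=-4
Event 8 (EXEC): [IRQ2] PC=1: IRET -> resume IRQ0 at PC=1 (depth now 1)
Event 9 (EXEC): [IRQ0] PC=1: INC 4 -> ACC=0
Event 10 (EXEC): [IRQ0] PC=2: IRET -> resume MAIN at PC=0 (depth now 0)
Event 11 (EXEC): [MAIN] PC=0: INC 4 -> ACC=4
Event 12 (EXEC): [MAIN] PC=1: INC 2 -> ACC=6
Event 13 (EXEC): [MAIN] PC=2: INC 3 -> ACC=9
Event 14 (EXEC): [MAIN] PC=3: INC 1 -> ACC=10
Event 15 (EXEC): [MAIN] PC=4: HALT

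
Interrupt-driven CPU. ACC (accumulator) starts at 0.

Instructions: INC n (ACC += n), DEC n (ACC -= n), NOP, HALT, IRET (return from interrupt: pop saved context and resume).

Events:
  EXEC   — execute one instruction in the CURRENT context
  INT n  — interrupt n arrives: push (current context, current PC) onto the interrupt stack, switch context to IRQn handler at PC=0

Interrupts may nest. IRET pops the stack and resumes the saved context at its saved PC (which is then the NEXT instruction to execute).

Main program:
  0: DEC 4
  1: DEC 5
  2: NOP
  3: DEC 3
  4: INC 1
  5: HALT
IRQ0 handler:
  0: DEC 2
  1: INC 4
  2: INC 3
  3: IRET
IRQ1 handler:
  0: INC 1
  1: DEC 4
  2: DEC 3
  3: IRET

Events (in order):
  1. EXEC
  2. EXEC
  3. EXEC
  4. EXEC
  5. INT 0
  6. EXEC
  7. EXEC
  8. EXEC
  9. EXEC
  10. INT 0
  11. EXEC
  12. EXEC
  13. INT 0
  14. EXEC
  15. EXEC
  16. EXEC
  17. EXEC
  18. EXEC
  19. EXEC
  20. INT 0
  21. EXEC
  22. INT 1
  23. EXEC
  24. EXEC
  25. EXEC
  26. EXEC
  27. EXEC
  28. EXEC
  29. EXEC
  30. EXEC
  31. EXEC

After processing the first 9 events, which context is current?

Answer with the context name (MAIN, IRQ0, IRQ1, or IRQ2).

Answer: MAIN

Derivation:
Event 1 (EXEC): [MAIN] PC=0: DEC 4 -> ACC=-4
Event 2 (EXEC): [MAIN] PC=1: DEC 5 -> ACC=-9
Event 3 (EXEC): [MAIN] PC=2: NOP
Event 4 (EXEC): [MAIN] PC=3: DEC 3 -> ACC=-12
Event 5 (INT 0): INT 0 arrives: push (MAIN, PC=4), enter IRQ0 at PC=0 (depth now 1)
Event 6 (EXEC): [IRQ0] PC=0: DEC 2 -> ACC=-14
Event 7 (EXEC): [IRQ0] PC=1: INC 4 -> ACC=-10
Event 8 (EXEC): [IRQ0] PC=2: INC 3 -> ACC=-7
Event 9 (EXEC): [IRQ0] PC=3: IRET -> resume MAIN at PC=4 (depth now 0)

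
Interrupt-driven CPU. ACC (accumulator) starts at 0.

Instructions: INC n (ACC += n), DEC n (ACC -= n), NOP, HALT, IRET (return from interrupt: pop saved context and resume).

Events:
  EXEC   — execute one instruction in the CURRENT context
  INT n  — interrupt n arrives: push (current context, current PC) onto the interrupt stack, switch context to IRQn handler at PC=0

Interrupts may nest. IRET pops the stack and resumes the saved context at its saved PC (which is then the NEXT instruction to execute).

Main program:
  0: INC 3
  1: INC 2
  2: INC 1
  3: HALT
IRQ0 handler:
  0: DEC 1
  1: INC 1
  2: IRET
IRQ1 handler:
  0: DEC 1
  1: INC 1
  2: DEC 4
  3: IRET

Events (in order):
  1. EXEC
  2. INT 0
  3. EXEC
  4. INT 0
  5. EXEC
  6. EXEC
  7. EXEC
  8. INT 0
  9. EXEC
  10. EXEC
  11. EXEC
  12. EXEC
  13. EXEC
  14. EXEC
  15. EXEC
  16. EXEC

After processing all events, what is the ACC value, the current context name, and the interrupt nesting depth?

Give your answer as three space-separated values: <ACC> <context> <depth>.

Event 1 (EXEC): [MAIN] PC=0: INC 3 -> ACC=3
Event 2 (INT 0): INT 0 arrives: push (MAIN, PC=1), enter IRQ0 at PC=0 (depth now 1)
Event 3 (EXEC): [IRQ0] PC=0: DEC 1 -> ACC=2
Event 4 (INT 0): INT 0 arrives: push (IRQ0, PC=1), enter IRQ0 at PC=0 (depth now 2)
Event 5 (EXEC): [IRQ0] PC=0: DEC 1 -> ACC=1
Event 6 (EXEC): [IRQ0] PC=1: INC 1 -> ACC=2
Event 7 (EXEC): [IRQ0] PC=2: IRET -> resume IRQ0 at PC=1 (depth now 1)
Event 8 (INT 0): INT 0 arrives: push (IRQ0, PC=1), enter IRQ0 at PC=0 (depth now 2)
Event 9 (EXEC): [IRQ0] PC=0: DEC 1 -> ACC=1
Event 10 (EXEC): [IRQ0] PC=1: INC 1 -> ACC=2
Event 11 (EXEC): [IRQ0] PC=2: IRET -> resume IRQ0 at PC=1 (depth now 1)
Event 12 (EXEC): [IRQ0] PC=1: INC 1 -> ACC=3
Event 13 (EXEC): [IRQ0] PC=2: IRET -> resume MAIN at PC=1 (depth now 0)
Event 14 (EXEC): [MAIN] PC=1: INC 2 -> ACC=5
Event 15 (EXEC): [MAIN] PC=2: INC 1 -> ACC=6
Event 16 (EXEC): [MAIN] PC=3: HALT

Answer: 6 MAIN 0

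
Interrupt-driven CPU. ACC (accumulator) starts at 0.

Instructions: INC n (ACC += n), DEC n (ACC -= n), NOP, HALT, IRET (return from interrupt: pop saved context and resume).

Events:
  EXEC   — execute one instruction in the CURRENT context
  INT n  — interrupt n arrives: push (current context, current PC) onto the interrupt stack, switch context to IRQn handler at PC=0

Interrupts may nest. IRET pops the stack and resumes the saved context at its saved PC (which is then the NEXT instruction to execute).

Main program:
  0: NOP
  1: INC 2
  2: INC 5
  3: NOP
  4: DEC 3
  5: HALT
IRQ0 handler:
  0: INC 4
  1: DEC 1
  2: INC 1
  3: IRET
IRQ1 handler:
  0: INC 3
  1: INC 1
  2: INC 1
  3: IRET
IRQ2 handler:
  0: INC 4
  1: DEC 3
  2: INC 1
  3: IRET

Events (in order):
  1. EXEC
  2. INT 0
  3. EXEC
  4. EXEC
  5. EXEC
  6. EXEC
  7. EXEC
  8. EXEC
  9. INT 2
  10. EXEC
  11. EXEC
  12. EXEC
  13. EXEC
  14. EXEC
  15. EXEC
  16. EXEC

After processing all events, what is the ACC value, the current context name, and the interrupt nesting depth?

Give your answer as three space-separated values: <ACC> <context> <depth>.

Answer: 10 MAIN 0

Derivation:
Event 1 (EXEC): [MAIN] PC=0: NOP
Event 2 (INT 0): INT 0 arrives: push (MAIN, PC=1), enter IRQ0 at PC=0 (depth now 1)
Event 3 (EXEC): [IRQ0] PC=0: INC 4 -> ACC=4
Event 4 (EXEC): [IRQ0] PC=1: DEC 1 -> ACC=3
Event 5 (EXEC): [IRQ0] PC=2: INC 1 -> ACC=4
Event 6 (EXEC): [IRQ0] PC=3: IRET -> resume MAIN at PC=1 (depth now 0)
Event 7 (EXEC): [MAIN] PC=1: INC 2 -> ACC=6
Event 8 (EXEC): [MAIN] PC=2: INC 5 -> ACC=11
Event 9 (INT 2): INT 2 arrives: push (MAIN, PC=3), enter IRQ2 at PC=0 (depth now 1)
Event 10 (EXEC): [IRQ2] PC=0: INC 4 -> ACC=15
Event 11 (EXEC): [IRQ2] PC=1: DEC 3 -> ACC=12
Event 12 (EXEC): [IRQ2] PC=2: INC 1 -> ACC=13
Event 13 (EXEC): [IRQ2] PC=3: IRET -> resume MAIN at PC=3 (depth now 0)
Event 14 (EXEC): [MAIN] PC=3: NOP
Event 15 (EXEC): [MAIN] PC=4: DEC 3 -> ACC=10
Event 16 (EXEC): [MAIN] PC=5: HALT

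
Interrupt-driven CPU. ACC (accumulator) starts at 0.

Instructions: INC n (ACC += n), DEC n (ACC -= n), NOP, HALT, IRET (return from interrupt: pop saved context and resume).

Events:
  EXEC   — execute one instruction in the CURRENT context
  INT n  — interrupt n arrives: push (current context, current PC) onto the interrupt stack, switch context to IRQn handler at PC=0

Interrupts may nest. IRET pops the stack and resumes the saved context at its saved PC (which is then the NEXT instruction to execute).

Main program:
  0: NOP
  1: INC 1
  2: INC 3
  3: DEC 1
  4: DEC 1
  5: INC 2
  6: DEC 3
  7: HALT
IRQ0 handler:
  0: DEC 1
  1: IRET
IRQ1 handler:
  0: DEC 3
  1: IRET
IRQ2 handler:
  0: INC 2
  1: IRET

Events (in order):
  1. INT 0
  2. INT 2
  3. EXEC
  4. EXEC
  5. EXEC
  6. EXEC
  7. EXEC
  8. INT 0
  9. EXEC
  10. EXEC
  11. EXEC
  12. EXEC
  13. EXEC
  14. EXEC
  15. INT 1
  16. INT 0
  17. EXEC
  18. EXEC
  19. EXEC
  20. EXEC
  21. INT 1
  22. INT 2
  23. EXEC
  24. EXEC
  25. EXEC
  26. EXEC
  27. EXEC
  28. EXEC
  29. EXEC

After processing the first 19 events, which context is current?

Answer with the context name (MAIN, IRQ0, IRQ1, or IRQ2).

Event 1 (INT 0): INT 0 arrives: push (MAIN, PC=0), enter IRQ0 at PC=0 (depth now 1)
Event 2 (INT 2): INT 2 arrives: push (IRQ0, PC=0), enter IRQ2 at PC=0 (depth now 2)
Event 3 (EXEC): [IRQ2] PC=0: INC 2 -> ACC=2
Event 4 (EXEC): [IRQ2] PC=1: IRET -> resume IRQ0 at PC=0 (depth now 1)
Event 5 (EXEC): [IRQ0] PC=0: DEC 1 -> ACC=1
Event 6 (EXEC): [IRQ0] PC=1: IRET -> resume MAIN at PC=0 (depth now 0)
Event 7 (EXEC): [MAIN] PC=0: NOP
Event 8 (INT 0): INT 0 arrives: push (MAIN, PC=1), enter IRQ0 at PC=0 (depth now 1)
Event 9 (EXEC): [IRQ0] PC=0: DEC 1 -> ACC=0
Event 10 (EXEC): [IRQ0] PC=1: IRET -> resume MAIN at PC=1 (depth now 0)
Event 11 (EXEC): [MAIN] PC=1: INC 1 -> ACC=1
Event 12 (EXEC): [MAIN] PC=2: INC 3 -> ACC=4
Event 13 (EXEC): [MAIN] PC=3: DEC 1 -> ACC=3
Event 14 (EXEC): [MAIN] PC=4: DEC 1 -> ACC=2
Event 15 (INT 1): INT 1 arrives: push (MAIN, PC=5), enter IRQ1 at PC=0 (depth now 1)
Event 16 (INT 0): INT 0 arrives: push (IRQ1, PC=0), enter IRQ0 at PC=0 (depth now 2)
Event 17 (EXEC): [IRQ0] PC=0: DEC 1 -> ACC=1
Event 18 (EXEC): [IRQ0] PC=1: IRET -> resume IRQ1 at PC=0 (depth now 1)
Event 19 (EXEC): [IRQ1] PC=0: DEC 3 -> ACC=-2

Answer: IRQ1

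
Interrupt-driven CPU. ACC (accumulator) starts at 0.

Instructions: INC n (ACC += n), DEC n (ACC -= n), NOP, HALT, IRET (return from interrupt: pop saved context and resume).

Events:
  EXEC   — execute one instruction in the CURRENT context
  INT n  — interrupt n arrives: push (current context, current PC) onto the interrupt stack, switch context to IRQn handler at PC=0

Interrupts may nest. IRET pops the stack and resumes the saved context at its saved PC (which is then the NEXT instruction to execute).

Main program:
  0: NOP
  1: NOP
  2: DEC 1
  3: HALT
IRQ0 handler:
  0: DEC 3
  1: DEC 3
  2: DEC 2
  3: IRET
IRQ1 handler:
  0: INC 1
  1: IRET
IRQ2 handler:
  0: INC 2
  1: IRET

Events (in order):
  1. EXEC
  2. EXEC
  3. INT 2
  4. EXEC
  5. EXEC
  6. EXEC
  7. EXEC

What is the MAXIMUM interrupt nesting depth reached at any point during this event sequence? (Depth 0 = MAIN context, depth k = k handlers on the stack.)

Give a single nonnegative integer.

Answer: 1

Derivation:
Event 1 (EXEC): [MAIN] PC=0: NOP [depth=0]
Event 2 (EXEC): [MAIN] PC=1: NOP [depth=0]
Event 3 (INT 2): INT 2 arrives: push (MAIN, PC=2), enter IRQ2 at PC=0 (depth now 1) [depth=1]
Event 4 (EXEC): [IRQ2] PC=0: INC 2 -> ACC=2 [depth=1]
Event 5 (EXEC): [IRQ2] PC=1: IRET -> resume MAIN at PC=2 (depth now 0) [depth=0]
Event 6 (EXEC): [MAIN] PC=2: DEC 1 -> ACC=1 [depth=0]
Event 7 (EXEC): [MAIN] PC=3: HALT [depth=0]
Max depth observed: 1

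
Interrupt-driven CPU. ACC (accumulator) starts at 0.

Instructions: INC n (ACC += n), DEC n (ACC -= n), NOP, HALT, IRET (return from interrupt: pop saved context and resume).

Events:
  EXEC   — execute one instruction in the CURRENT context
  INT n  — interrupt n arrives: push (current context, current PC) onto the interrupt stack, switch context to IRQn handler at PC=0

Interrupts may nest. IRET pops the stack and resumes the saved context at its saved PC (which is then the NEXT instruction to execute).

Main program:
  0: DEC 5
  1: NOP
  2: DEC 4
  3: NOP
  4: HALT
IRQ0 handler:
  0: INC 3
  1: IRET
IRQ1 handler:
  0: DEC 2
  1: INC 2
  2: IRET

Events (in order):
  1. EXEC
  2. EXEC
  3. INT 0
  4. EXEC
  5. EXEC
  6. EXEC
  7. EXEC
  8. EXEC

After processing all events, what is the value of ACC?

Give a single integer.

Event 1 (EXEC): [MAIN] PC=0: DEC 5 -> ACC=-5
Event 2 (EXEC): [MAIN] PC=1: NOP
Event 3 (INT 0): INT 0 arrives: push (MAIN, PC=2), enter IRQ0 at PC=0 (depth now 1)
Event 4 (EXEC): [IRQ0] PC=0: INC 3 -> ACC=-2
Event 5 (EXEC): [IRQ0] PC=1: IRET -> resume MAIN at PC=2 (depth now 0)
Event 6 (EXEC): [MAIN] PC=2: DEC 4 -> ACC=-6
Event 7 (EXEC): [MAIN] PC=3: NOP
Event 8 (EXEC): [MAIN] PC=4: HALT

Answer: -6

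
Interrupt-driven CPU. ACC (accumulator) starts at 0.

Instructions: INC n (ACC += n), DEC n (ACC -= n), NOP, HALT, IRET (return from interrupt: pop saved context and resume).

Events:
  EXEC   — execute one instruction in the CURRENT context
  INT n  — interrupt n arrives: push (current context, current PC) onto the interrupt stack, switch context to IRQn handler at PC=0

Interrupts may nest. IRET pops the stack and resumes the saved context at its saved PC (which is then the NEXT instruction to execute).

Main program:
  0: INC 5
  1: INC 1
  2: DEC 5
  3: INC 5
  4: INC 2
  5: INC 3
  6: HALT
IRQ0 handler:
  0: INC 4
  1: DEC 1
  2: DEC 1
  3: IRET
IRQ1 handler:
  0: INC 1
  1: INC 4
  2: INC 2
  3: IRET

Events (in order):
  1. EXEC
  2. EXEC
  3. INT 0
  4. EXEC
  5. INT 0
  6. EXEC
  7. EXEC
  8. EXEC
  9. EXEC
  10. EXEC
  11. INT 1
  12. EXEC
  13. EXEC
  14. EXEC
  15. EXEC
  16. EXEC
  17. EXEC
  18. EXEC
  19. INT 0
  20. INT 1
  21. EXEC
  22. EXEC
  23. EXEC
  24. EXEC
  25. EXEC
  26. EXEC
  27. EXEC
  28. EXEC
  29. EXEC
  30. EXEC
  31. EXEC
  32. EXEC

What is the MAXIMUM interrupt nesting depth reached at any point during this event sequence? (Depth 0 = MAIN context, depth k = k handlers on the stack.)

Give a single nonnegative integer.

Answer: 2

Derivation:
Event 1 (EXEC): [MAIN] PC=0: INC 5 -> ACC=5 [depth=0]
Event 2 (EXEC): [MAIN] PC=1: INC 1 -> ACC=6 [depth=0]
Event 3 (INT 0): INT 0 arrives: push (MAIN, PC=2), enter IRQ0 at PC=0 (depth now 1) [depth=1]
Event 4 (EXEC): [IRQ0] PC=0: INC 4 -> ACC=10 [depth=1]
Event 5 (INT 0): INT 0 arrives: push (IRQ0, PC=1), enter IRQ0 at PC=0 (depth now 2) [depth=2]
Event 6 (EXEC): [IRQ0] PC=0: INC 4 -> ACC=14 [depth=2]
Event 7 (EXEC): [IRQ0] PC=1: DEC 1 -> ACC=13 [depth=2]
Event 8 (EXEC): [IRQ0] PC=2: DEC 1 -> ACC=12 [depth=2]
Event 9 (EXEC): [IRQ0] PC=3: IRET -> resume IRQ0 at PC=1 (depth now 1) [depth=1]
Event 10 (EXEC): [IRQ0] PC=1: DEC 1 -> ACC=11 [depth=1]
Event 11 (INT 1): INT 1 arrives: push (IRQ0, PC=2), enter IRQ1 at PC=0 (depth now 2) [depth=2]
Event 12 (EXEC): [IRQ1] PC=0: INC 1 -> ACC=12 [depth=2]
Event 13 (EXEC): [IRQ1] PC=1: INC 4 -> ACC=16 [depth=2]
Event 14 (EXEC): [IRQ1] PC=2: INC 2 -> ACC=18 [depth=2]
Event 15 (EXEC): [IRQ1] PC=3: IRET -> resume IRQ0 at PC=2 (depth now 1) [depth=1]
Event 16 (EXEC): [IRQ0] PC=2: DEC 1 -> ACC=17 [depth=1]
Event 17 (EXEC): [IRQ0] PC=3: IRET -> resume MAIN at PC=2 (depth now 0) [depth=0]
Event 18 (EXEC): [MAIN] PC=2: DEC 5 -> ACC=12 [depth=0]
Event 19 (INT 0): INT 0 arrives: push (MAIN, PC=3), enter IRQ0 at PC=0 (depth now 1) [depth=1]
Event 20 (INT 1): INT 1 arrives: push (IRQ0, PC=0), enter IRQ1 at PC=0 (depth now 2) [depth=2]
Event 21 (EXEC): [IRQ1] PC=0: INC 1 -> ACC=13 [depth=2]
Event 22 (EXEC): [IRQ1] PC=1: INC 4 -> ACC=17 [depth=2]
Event 23 (EXEC): [IRQ1] PC=2: INC 2 -> ACC=19 [depth=2]
Event 24 (EXEC): [IRQ1] PC=3: IRET -> resume IRQ0 at PC=0 (depth now 1) [depth=1]
Event 25 (EXEC): [IRQ0] PC=0: INC 4 -> ACC=23 [depth=1]
Event 26 (EXEC): [IRQ0] PC=1: DEC 1 -> ACC=22 [depth=1]
Event 27 (EXEC): [IRQ0] PC=2: DEC 1 -> ACC=21 [depth=1]
Event 28 (EXEC): [IRQ0] PC=3: IRET -> resume MAIN at PC=3 (depth now 0) [depth=0]
Event 29 (EXEC): [MAIN] PC=3: INC 5 -> ACC=26 [depth=0]
Event 30 (EXEC): [MAIN] PC=4: INC 2 -> ACC=28 [depth=0]
Event 31 (EXEC): [MAIN] PC=5: INC 3 -> ACC=31 [depth=0]
Event 32 (EXEC): [MAIN] PC=6: HALT [depth=0]
Max depth observed: 2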